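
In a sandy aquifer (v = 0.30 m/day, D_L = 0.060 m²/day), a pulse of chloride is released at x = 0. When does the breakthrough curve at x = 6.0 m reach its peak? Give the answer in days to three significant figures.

For the 1D instantaneous-source solution, setting ∂C/∂t = 0 at fixed x gives v²t² + 2Dt − x² = 0, so t = (√(D² + v²x²) − D)/v².
√(D² + v²x²) = √(0.060² + 0.30² × 6.0²) = 1.801; v² = 0.09.
t = (1.801 − 0.060)/0.09 = 19.3 days (vs. the pure-advection estimate x/v = 20.0 d).

19.3 days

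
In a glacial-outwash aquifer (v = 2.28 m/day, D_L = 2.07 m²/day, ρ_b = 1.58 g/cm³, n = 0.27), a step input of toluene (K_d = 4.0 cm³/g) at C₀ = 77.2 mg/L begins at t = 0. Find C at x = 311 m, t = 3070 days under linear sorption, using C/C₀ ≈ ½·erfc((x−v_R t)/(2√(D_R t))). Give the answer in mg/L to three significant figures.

11.1 mg/L

Retardation factor R = 1 + ρ_b·K_d/n = 1 + 1.58 × 4.0/0.27 = 24.41.
Sorption retards both mechanisms: v_R = v/R = 0.09340 m/day, D_R = D/R = 0.08480 m²/day.
v_R·t = 0.09340 × 3070 = 286.738 m; 2√(D_R t) = 32.27 m; argument = (311 − 286.738)/32.27 = 0.7518.
C = C₀ × ½·erfc(0.7518) = 77.2 × 0.1438 = 11.1 mg/L.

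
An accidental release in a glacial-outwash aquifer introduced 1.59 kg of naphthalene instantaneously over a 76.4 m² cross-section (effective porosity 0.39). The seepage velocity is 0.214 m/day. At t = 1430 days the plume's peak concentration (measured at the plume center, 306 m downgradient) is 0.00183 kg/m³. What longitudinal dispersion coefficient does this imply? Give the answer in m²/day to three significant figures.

0.0473 m²/day

At the plume center C_max = M/(n_e·A·√(4πDt)), so D = M²/(4πt·(n_e·A·C_max)²).
n_e·A·C_max = 0.39 × 76.4 × 0.00183 = 0.05453 kg/m.
D = 1.59²/(4π × 1430 × 0.05453²) = 0.0473 m²/day.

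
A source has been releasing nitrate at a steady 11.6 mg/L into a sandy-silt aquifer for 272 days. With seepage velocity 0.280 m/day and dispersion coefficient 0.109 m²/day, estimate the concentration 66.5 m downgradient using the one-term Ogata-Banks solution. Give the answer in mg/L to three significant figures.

10.4 mg/L

For a continuous step input, C/C₀ ≈ ½·erfc((x−vt)/(2√(Dt))).
vt = 0.280 × 272 = 76.16 m and 2√(Dt) = 2√(0.109 × 272) = 10.89 m.
Argument (x−vt)/(2√(Dt)) = (66.5 − 76.16)/10.89 = -0.8871; ½·erfc(-0.8871) = 0.8952.
C = 11.6 × 0.8952 = 10.4 mg/L.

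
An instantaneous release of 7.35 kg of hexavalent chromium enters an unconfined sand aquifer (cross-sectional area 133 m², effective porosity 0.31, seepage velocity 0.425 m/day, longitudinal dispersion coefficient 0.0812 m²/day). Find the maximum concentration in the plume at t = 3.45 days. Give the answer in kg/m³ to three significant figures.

0.0950 kg/m³

The peak of an instantaneous 1D plume sits at x = vt; there the Gaussian factor is 1 and C_max = M/(n_e·A·√(4πDt)), where n_e·A is the pore area the mass is dissolved in.
√(4πDt) = √(4π × 0.0812 × 3.45) = 1.876 m, so C_max = 7.35/(0.31 × 133 × 1.876) = 0.0950 kg/m³.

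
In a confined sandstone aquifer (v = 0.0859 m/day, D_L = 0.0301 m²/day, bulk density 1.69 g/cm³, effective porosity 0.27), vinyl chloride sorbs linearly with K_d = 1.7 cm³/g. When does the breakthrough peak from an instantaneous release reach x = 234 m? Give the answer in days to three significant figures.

31700 days

Retardation factor R = 1 + ρ_b·K_d/n = 1 + 1.69 × 1.7/0.27 = 11.64.
Sorption retards both mechanisms: v_R = v/R = 0.007380 m/day, D_R = D/R = 0.002586 m²/day.
Peak time from v_R²t² + 2D_R t − x² = 0: t = (√(D_R² + v_R²x²) − D_R)/v_R².
√(D_R² + v_R²x²) = √(0.002586² + 0.007380² × 234²) = 1.727; v_R² = 5.446e-05.
t = (1.727 − 0.002586)/5.446e-05 = 31700 days.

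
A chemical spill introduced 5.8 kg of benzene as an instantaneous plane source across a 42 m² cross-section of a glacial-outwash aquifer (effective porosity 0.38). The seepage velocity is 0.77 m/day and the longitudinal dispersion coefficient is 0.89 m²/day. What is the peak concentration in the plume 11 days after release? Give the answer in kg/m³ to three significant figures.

The peak of an instantaneous 1D plume sits at x = vt; there the Gaussian factor is 1 and C_max = M/(n_e·A·√(4πDt)), where n_e·A is the pore area the mass is dissolved in.
√(4πDt) = √(4π × 0.89 × 11) = 11.09 m, so C_max = 5.8/(0.38 × 42 × 11.09) = 0.0328 kg/m³.

0.0328 kg/m³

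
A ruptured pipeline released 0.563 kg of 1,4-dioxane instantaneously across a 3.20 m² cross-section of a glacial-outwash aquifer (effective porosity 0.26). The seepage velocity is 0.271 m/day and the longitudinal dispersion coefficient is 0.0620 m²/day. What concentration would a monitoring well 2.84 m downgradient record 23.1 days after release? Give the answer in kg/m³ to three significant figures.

For an instantaneous plane source, C(x,t) = M/(n_e·A·√(4πDt)) · exp(−(x−vt)²/(4Dt)), with n_e·A the pore (flow) area.
Plume center vt = 0.271 × 23.1 = 6.2601 m, so the well at 2.84 m is 3.4201 m upgradient of the peak.
√(4πDt) = 4.242 m, giving peak height M/(n_e·A·√(4πDt)) = 0.563/(0.26 × 3.20 × 4.242) = 0.1595 kg/m³.
(x−vt)²/(4Dt) = (-3.4201)²/(4 × 0.0620 × 23.1) = 2.042; exp(−2.042) = 0.1298.
C = 0.1595 × 0.1298 = 0.0207 kg/m³.

0.0207 kg/m³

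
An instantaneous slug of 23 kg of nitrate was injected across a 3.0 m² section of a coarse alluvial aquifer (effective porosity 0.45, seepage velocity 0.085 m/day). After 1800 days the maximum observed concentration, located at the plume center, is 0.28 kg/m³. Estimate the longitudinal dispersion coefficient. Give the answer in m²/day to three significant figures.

0.164 m²/day

At the plume center C_max = M/(n_e·A·√(4πDt)), so D = M²/(4πt·(n_e·A·C_max)²).
n_e·A·C_max = 0.45 × 3.0 × 0.28 = 0.3780 kg/m.
D = 23²/(4π × 1800 × 0.3780²) = 0.164 m²/day.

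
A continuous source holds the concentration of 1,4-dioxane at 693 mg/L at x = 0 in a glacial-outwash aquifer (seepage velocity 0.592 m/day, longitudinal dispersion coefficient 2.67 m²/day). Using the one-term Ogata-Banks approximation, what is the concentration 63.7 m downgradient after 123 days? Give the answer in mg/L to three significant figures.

For a continuous step input, C/C₀ ≈ ½·erfc((x−vt)/(2√(Dt))).
vt = 0.592 × 123 = 72.816 m and 2√(Dt) = 2√(2.67 × 123) = 36.24 m.
Argument (x−vt)/(2√(Dt)) = (63.7 − 72.816)/36.24 = -0.2515; ½·erfc(-0.2515) = 0.6390.
C = 693 × 0.6390 = 443 mg/L.

443 mg/L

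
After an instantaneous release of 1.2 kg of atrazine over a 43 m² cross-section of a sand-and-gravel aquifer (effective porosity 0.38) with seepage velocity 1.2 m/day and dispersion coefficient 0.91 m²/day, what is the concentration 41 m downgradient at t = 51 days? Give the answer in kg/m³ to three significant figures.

0.000338 kg/m³

For an instantaneous plane source, C(x,t) = M/(n_e·A·√(4πDt)) · exp(−(x−vt)²/(4Dt)), with n_e·A the pore (flow) area.
Plume center vt = 1.2 × 51 = 61.2 m, so the well at 41 m is 20.2 m upgradient of the peak.
√(4πDt) = 24.15 m, giving peak height M/(n_e·A·√(4πDt)) = 1.2/(0.38 × 43 × 24.15) = 0.003041 kg/m³.
(x−vt)²/(4Dt) = (-20.2)²/(4 × 0.91 × 51) = 2.198; exp(−2.198) = 0.1110.
C = 0.003041 × 0.1110 = 0.000338 kg/m³.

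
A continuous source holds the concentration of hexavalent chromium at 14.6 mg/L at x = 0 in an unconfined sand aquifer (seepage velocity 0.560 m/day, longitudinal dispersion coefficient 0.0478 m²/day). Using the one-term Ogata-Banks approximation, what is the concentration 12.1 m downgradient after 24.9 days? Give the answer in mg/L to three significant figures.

For a continuous step input, C/C₀ ≈ ½·erfc((x−vt)/(2√(Dt))).
vt = 0.560 × 24.9 = 13.944 m and 2√(Dt) = 2√(0.0478 × 24.9) = 2.182 m.
Argument (x−vt)/(2√(Dt)) = (12.1 − 13.944)/2.182 = -0.8451; ½·erfc(-0.8451) = 0.8840.
C = 14.6 × 0.8840 = 12.9 mg/L.

12.9 mg/L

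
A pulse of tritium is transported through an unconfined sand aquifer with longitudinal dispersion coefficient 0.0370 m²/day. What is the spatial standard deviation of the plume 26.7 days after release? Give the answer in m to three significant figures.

1.41 m

Dispersive spreading gives a Gaussian with σ² = 2Dt; advection only shifts the center.
σ = √(2 × 0.0370 × 26.7) = 1.41 m.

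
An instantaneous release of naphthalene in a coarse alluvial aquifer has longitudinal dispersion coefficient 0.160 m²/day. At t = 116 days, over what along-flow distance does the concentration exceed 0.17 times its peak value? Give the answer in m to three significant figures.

The plume is Gaussian with σ = √(2Dt) = √(2 × 0.160 × 116) = 6.093 m.
C/C_peak = exp(−Δx²/(2σ²)) = 0.17 ⇒ Δx = σ·√(−2 ln 0.17) = 6.093 × 1.883 = 11.47 m.
Width = 2Δx = 22.9 m.

22.9 m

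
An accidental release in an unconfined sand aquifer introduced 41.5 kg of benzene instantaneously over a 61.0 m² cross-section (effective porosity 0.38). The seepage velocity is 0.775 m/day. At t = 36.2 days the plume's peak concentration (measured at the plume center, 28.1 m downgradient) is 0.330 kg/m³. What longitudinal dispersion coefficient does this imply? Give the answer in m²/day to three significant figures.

0.0647 m²/day

At the plume center C_max = M/(n_e·A·√(4πDt)), so D = M²/(4πt·(n_e·A·C_max)²).
n_e·A·C_max = 0.38 × 61.0 × 0.330 = 7.649 kg/m.
D = 41.5²/(4π × 36.2 × 7.649²) = 0.0647 m²/day.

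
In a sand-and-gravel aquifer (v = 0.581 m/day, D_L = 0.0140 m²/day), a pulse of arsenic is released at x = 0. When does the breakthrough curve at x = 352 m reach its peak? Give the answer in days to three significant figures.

For the 1D instantaneous-source solution, setting ∂C/∂t = 0 at fixed x gives v²t² + 2Dt − x² = 0, so t = (√(D² + v²x²) − D)/v².
√(D² + v²x²) = √(0.0140² + 0.581² × 352²) = 204.5; v² = 0.337561.
t = (204.5 − 0.0140)/0.337561 = 606 days (vs. the pure-advection estimate x/v = 606 d).

606 days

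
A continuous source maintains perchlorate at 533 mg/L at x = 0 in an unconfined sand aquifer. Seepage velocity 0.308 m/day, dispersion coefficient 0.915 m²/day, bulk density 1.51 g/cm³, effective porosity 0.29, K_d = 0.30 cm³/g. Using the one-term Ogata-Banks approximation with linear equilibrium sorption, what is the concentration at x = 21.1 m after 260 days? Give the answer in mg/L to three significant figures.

Retardation factor R = 1 + ρ_b·K_d/n = 1 + 1.51 × 0.30/0.29 = 2.562.
Sorption retards both mechanisms: v_R = v/R = 0.1202 m/day, D_R = D/R = 0.3571 m²/day.
v_R·t = 0.1202 × 260 = 31.252 m; 2√(D_R t) = 19.27 m; argument = (21.1 − 31.252)/19.27 = -0.5268.
C = C₀ × ½·erfc(-0.5268) = 533 × 0.7719 = 411 mg/L.

411 mg/L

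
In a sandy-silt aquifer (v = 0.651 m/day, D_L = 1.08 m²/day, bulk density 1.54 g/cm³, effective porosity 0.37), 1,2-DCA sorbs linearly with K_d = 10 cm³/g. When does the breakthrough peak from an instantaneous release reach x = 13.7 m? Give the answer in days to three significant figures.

Retardation factor R = 1 + ρ_b·K_d/n = 1 + 1.54 × 10/0.37 = 42.62.
Sorption retards both mechanisms: v_R = v/R = 0.01527 m/day, D_R = D/R = 0.02534 m²/day.
Peak time from v_R²t² + 2D_R t − x² = 0: t = (√(D_R² + v_R²x²) − D_R)/v_R².
√(D_R² + v_R²x²) = √(0.02534² + 0.01527² × 13.7²) = 0.2107; v_R² = 0.0002332.
t = (0.2107 − 0.02534)/0.0002332 = 795 days.

795 days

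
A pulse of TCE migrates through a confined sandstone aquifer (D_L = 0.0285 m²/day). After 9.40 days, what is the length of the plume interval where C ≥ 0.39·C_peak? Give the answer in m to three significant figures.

2.01 m

The plume is Gaussian with σ = √(2Dt) = √(2 × 0.0285 × 9.40) = 0.7320 m.
C/C_peak = exp(−Δx²/(2σ²)) = 0.39 ⇒ Δx = σ·√(−2 ln 0.39) = 0.7320 × 1.372 = 1.004 m.
Width = 2Δx = 2.01 m.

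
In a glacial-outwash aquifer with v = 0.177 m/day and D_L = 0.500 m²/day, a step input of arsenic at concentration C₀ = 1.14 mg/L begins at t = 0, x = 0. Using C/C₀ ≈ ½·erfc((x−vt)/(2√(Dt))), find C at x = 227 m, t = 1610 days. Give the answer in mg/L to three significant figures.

1.06 mg/L

For a continuous step input, C/C₀ ≈ ½·erfc((x−vt)/(2√(Dt))).
vt = 0.177 × 1610 = 284.97 m and 2√(Dt) = 2√(0.500 × 1610) = 56.75 m.
Argument (x−vt)/(2√(Dt)) = (227 − 284.97)/56.75 = -1.021; ½·erfc(-1.021) = 0.9256.
C = 1.14 × 0.9256 = 1.06 mg/L.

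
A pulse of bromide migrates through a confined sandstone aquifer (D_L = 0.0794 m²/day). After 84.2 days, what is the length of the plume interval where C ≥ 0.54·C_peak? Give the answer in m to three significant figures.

8.12 m

The plume is Gaussian with σ = √(2Dt) = √(2 × 0.0794 × 84.2) = 3.657 m.
C/C_peak = exp(−Δx²/(2σ²)) = 0.54 ⇒ Δx = σ·√(−2 ln 0.54) = 3.657 × 1.110 = 4.059 m.
Width = 2Δx = 8.12 m.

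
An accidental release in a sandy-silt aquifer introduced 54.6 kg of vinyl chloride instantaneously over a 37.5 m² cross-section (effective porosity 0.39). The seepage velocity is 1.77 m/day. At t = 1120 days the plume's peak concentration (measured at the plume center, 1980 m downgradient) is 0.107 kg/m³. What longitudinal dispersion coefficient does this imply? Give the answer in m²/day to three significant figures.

At the plume center C_max = M/(n_e·A·√(4πDt)), so D = M²/(4πt·(n_e·A·C_max)²).
n_e·A·C_max = 0.39 × 37.5 × 0.107 = 1.565 kg/m.
D = 54.6²/(4π × 1120 × 1.565²) = 0.0865 m²/day.

0.0865 m²/day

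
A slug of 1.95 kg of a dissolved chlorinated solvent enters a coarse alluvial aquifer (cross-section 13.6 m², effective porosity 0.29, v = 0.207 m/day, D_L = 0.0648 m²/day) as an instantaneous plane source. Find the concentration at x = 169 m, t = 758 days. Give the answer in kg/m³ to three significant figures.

0.00945 kg/m³

For an instantaneous plane source, C(x,t) = M/(n_e·A·√(4πDt)) · exp(−(x−vt)²/(4Dt)), with n_e·A the pore (flow) area.
Plume center vt = 0.207 × 758 = 156.906 m, so the well at 169 m is 12.094 m downgradient of the peak.
√(4πDt) = 24.84 m, giving peak height M/(n_e·A·√(4πDt)) = 1.95/(0.29 × 13.6 × 24.84) = 0.01990 kg/m³.
(x−vt)²/(4Dt) = (12.094)²/(4 × 0.0648 × 758) = 0.7445; exp(−0.7445) = 0.4750.
C = 0.01990 × 0.4750 = 0.00945 kg/m³.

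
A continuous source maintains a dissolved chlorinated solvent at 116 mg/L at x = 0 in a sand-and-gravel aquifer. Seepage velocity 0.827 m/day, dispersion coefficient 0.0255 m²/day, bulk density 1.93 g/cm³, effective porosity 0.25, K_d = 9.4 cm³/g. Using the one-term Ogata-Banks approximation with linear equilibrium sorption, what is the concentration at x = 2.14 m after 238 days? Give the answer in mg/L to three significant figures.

Retardation factor R = 1 + ρ_b·K_d/n = 1 + 1.93 × 9.4/0.25 = 73.57.
Sorption retards both mechanisms: v_R = v/R = 0.01124 m/day, D_R = D/R = 0.0003466 m²/day.
v_R·t = 0.01124 × 238 = 2.67512 m; 2√(D_R t) = 0.5744 m; argument = (2.14 − 2.67512)/0.5744 = -0.9316.
C = C₀ × ½·erfc(-0.9316) = 116 × 0.9062 = 105 mg/L.

105 mg/L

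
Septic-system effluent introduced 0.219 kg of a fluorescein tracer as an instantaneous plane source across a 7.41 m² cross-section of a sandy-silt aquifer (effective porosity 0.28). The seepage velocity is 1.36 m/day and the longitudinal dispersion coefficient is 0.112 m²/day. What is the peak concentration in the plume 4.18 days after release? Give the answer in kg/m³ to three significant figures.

The peak of an instantaneous 1D plume sits at x = vt; there the Gaussian factor is 1 and C_max = M/(n_e·A·√(4πDt)), where n_e·A is the pore area the mass is dissolved in.
√(4πDt) = √(4π × 0.112 × 4.18) = 2.426 m, so C_max = 0.219/(0.28 × 7.41 × 2.426) = 0.0435 kg/m³.

0.0435 kg/m³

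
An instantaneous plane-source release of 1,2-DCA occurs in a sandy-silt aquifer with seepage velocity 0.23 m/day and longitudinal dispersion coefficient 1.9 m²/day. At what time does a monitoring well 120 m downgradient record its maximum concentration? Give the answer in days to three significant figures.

487 days

For the 1D instantaneous-source solution, setting ∂C/∂t = 0 at fixed x gives v²t² + 2Dt − x² = 0, so t = (√(D² + v²x²) − D)/v².
√(D² + v²x²) = √(1.9² + 0.23² × 120²) = 27.67; v² = 0.0529.
t = (27.67 − 1.9)/0.0529 = 487 days (vs. the pure-advection estimate x/v = 522 d).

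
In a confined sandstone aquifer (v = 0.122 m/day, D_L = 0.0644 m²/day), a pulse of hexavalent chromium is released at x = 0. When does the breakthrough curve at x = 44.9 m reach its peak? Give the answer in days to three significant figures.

For the 1D instantaneous-source solution, setting ∂C/∂t = 0 at fixed x gives v²t² + 2Dt − x² = 0, so t = (√(D² + v²x²) − D)/v².
√(D² + v²x²) = √(0.0644² + 0.122² × 44.9²) = 5.478; v² = 0.014884.
t = (5.478 − 0.0644)/0.014884 = 364 days (vs. the pure-advection estimate x/v = 368 d).

364 days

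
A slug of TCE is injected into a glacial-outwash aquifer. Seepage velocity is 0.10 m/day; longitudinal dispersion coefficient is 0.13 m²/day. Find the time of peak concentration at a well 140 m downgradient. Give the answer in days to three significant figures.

1390 days

For the 1D instantaneous-source solution, setting ∂C/∂t = 0 at fixed x gives v²t² + 2Dt − x² = 0, so t = (√(D² + v²x²) − D)/v².
√(D² + v²x²) = √(0.13² + 0.10² × 140²) = 14.00; v² = 0.01.
t = (14.00 − 0.13)/0.01 = 1390 days (vs. the pure-advection estimate x/v = 1400 d).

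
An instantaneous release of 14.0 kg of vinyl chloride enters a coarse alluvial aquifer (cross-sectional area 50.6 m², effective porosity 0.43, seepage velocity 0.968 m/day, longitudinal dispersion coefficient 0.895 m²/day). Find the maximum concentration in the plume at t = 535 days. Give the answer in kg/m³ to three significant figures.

The peak of an instantaneous 1D plume sits at x = vt; there the Gaussian factor is 1 and C_max = M/(n_e·A·√(4πDt)), where n_e·A is the pore area the mass is dissolved in.
√(4πDt) = √(4π × 0.895 × 535) = 77.57 m, so C_max = 14.0/(0.43 × 50.6 × 77.57) = 0.00829 kg/m³.

0.00829 kg/m³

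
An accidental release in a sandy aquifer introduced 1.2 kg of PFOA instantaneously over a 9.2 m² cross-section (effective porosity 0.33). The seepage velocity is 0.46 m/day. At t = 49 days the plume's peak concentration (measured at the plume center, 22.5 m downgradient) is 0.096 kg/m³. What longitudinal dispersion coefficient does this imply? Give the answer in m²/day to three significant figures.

0.0275 m²/day

At the plume center C_max = M/(n_e·A·√(4πDt)), so D = M²/(4πt·(n_e·A·C_max)²).
n_e·A·C_max = 0.33 × 9.2 × 0.096 = 0.2915 kg/m.
D = 1.2²/(4π × 49 × 0.2915²) = 0.0275 m²/day.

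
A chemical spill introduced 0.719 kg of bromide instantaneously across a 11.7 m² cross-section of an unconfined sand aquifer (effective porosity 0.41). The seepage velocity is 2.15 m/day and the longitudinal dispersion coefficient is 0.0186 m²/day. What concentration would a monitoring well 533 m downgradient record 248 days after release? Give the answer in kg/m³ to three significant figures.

0.0196 kg/m³

For an instantaneous plane source, C(x,t) = M/(n_e·A·√(4πDt)) · exp(−(x−vt)²/(4Dt)), with n_e·A the pore (flow) area.
Plume center vt = 2.15 × 248 = 533.2 m, so the well at 533 m is 0.2 m upgradient of the peak.
√(4πDt) = 7.614 m, giving peak height M/(n_e·A·√(4πDt)) = 0.719/(0.41 × 11.7 × 7.614) = 0.01969 kg/m³.
(x−vt)²/(4Dt) = (-0.2)²/(4 × 0.0186 × 248) = 0.002168; exp(−0.002168) = 0.9978.
C = 0.01969 × 0.9978 = 0.0196 kg/m³.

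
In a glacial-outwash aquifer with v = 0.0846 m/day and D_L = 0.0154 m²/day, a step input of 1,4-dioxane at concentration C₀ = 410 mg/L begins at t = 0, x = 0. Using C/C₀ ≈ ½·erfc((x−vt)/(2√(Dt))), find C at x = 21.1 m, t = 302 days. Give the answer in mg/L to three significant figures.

For a continuous step input, C/C₀ ≈ ½·erfc((x−vt)/(2√(Dt))).
vt = 0.0846 × 302 = 25.5492 m and 2√(Dt) = 2√(0.0154 × 302) = 4.313 m.
Argument (x−vt)/(2√(Dt)) = (21.1 − 25.5492)/4.313 = -1.032; ½·erfc(-1.032) = 0.9278.
C = 410 × 0.9278 = 380 mg/L.

380 mg/L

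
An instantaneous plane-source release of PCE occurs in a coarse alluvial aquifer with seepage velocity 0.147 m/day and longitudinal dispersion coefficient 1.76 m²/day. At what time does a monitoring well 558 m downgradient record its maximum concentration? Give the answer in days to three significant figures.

For the 1D instantaneous-source solution, setting ∂C/∂t = 0 at fixed x gives v²t² + 2Dt − x² = 0, so t = (√(D² + v²x²) − D)/v².
√(D² + v²x²) = √(1.76² + 0.147² × 558²) = 82.04; v² = 0.021609.
t = (82.04 − 1.76)/0.021609 = 3720 days (vs. the pure-advection estimate x/v = 3800 d).

3720 days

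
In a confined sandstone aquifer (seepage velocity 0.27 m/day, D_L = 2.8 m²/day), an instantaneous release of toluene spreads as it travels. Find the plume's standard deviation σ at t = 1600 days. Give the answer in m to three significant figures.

Dispersive spreading gives a Gaussian with σ² = 2Dt; advection only shifts the center.
σ = √(2 × 2.8 × 1600) = 94.7 m.

94.7 m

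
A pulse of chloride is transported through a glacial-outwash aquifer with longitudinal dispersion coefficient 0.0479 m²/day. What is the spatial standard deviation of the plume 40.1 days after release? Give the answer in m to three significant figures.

Dispersive spreading gives a Gaussian with σ² = 2Dt; advection only shifts the center.
σ = √(2 × 0.0479 × 40.1) = 1.96 m.

1.96 m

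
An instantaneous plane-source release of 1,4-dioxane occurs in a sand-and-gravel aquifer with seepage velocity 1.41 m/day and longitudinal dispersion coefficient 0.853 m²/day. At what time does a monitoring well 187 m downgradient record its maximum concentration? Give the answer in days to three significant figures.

For the 1D instantaneous-source solution, setting ∂C/∂t = 0 at fixed x gives v²t² + 2Dt − x² = 0, so t = (√(D² + v²x²) − D)/v².
√(D² + v²x²) = √(0.853² + 1.41² × 187²) = 263.7; v² = 1.9881.
t = (263.7 − 0.853)/1.9881 = 132 days (vs. the pure-advection estimate x/v = 133 d).

132 days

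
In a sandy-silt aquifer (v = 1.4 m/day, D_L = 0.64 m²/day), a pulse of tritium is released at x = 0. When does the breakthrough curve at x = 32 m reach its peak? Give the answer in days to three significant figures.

22.5 days

For the 1D instantaneous-source solution, setting ∂C/∂t = 0 at fixed x gives v²t² + 2Dt − x² = 0, so t = (√(D² + v²x²) − D)/v².
√(D² + v²x²) = √(0.64² + 1.4² × 32²) = 44.80; v² = 1.96.
t = (44.80 − 0.64)/1.96 = 22.5 days (vs. the pure-advection estimate x/v = 22.9 d).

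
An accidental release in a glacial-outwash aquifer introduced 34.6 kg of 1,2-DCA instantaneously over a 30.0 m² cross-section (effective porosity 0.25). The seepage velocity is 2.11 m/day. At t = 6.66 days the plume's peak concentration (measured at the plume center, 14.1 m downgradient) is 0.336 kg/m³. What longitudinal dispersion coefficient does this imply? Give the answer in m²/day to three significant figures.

At the plume center C_max = M/(n_e·A·√(4πDt)), so D = M²/(4πt·(n_e·A·C_max)²).
n_e·A·C_max = 0.25 × 30.0 × 0.336 = 2.520 kg/m.
D = 34.6²/(4π × 6.66 × 2.520²) = 2.25 m²/day.

2.25 m²/day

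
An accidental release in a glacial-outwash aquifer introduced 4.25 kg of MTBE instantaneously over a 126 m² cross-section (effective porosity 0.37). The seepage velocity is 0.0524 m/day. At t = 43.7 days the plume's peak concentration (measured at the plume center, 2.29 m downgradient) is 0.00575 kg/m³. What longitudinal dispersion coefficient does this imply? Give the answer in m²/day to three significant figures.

0.458 m²/day

At the plume center C_max = M/(n_e·A·√(4πDt)), so D = M²/(4πt·(n_e·A·C_max)²).
n_e·A·C_max = 0.37 × 126 × 0.00575 = 0.2681 kg/m.
D = 4.25²/(4π × 43.7 × 0.2681²) = 0.458 m²/day.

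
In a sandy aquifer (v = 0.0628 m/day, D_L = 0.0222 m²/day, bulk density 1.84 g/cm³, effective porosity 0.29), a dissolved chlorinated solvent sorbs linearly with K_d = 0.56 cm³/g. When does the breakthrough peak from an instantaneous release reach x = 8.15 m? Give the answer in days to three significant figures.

566 days

Retardation factor R = 1 + ρ_b·K_d/n = 1 + 1.84 × 0.56/0.29 = 4.553.
Sorption retards both mechanisms: v_R = v/R = 0.01379 m/day, D_R = D/R = 0.004876 m²/day.
Peak time from v_R²t² + 2D_R t − x² = 0: t = (√(D_R² + v_R²x²) − D_R)/v_R².
√(D_R² + v_R²x²) = √(0.004876² + 0.01379² × 8.15²) = 0.1125; v_R² = 0.0001902.
t = (0.1125 − 0.004876)/0.0001902 = 566 days.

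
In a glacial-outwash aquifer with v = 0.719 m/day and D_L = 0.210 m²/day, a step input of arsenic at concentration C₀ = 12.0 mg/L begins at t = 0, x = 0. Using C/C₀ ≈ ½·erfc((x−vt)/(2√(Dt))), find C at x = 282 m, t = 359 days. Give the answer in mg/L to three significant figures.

0.311 mg/L

For a continuous step input, C/C₀ ≈ ½·erfc((x−vt)/(2√(Dt))).
vt = 0.719 × 359 = 258.121 m and 2√(Dt) = 2√(0.210 × 359) = 17.37 m.
Argument (x−vt)/(2√(Dt)) = (282 − 258.121)/17.37 = 1.375; ½·erfc(1.375) = 0.02591.
C = 12.0 × 0.02591 = 0.311 mg/L.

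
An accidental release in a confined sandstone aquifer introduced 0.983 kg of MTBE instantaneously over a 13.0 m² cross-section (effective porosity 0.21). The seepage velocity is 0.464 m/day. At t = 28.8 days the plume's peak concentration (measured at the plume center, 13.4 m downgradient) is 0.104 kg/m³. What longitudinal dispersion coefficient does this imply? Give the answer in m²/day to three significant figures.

0.0331 m²/day

At the plume center C_max = M/(n_e·A·√(4πDt)), so D = M²/(4πt·(n_e·A·C_max)²).
n_e·A·C_max = 0.21 × 13.0 × 0.104 = 0.2839 kg/m.
D = 0.983²/(4π × 28.8 × 0.2839²) = 0.0331 m²/day.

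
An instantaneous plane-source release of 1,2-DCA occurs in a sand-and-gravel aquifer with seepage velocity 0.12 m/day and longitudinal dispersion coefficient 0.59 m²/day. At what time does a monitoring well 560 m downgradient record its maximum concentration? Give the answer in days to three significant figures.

For the 1D instantaneous-source solution, setting ∂C/∂t = 0 at fixed x gives v²t² + 2Dt − x² = 0, so t = (√(D² + v²x²) − D)/v².
√(D² + v²x²) = √(0.59² + 0.12² × 560²) = 67.20; v² = 0.0144.
t = (67.20 − 0.59)/0.0144 = 4630 days (vs. the pure-advection estimate x/v = 4670 d).

4630 days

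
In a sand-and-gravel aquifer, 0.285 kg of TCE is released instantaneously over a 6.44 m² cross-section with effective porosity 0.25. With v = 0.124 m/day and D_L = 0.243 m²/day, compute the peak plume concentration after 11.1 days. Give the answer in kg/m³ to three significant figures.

0.0304 kg/m³

The peak of an instantaneous 1D plume sits at x = vt; there the Gaussian factor is 1 and C_max = M/(n_e·A·√(4πDt)), where n_e·A is the pore area the mass is dissolved in.
√(4πDt) = √(4π × 0.243 × 11.1) = 5.822 m, so C_max = 0.285/(0.25 × 6.44 × 5.822) = 0.0304 kg/m³.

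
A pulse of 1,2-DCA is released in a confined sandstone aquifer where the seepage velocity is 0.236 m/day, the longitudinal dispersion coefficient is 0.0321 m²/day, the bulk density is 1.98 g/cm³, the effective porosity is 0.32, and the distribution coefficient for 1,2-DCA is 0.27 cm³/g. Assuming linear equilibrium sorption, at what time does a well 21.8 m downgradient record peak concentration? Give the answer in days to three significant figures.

245 days

Retardation factor R = 1 + ρ_b·K_d/n = 1 + 1.98 × 0.27/0.32 = 2.671.
Sorption retards both mechanisms: v_R = v/R = 0.08836 m/day, D_R = D/R = 0.01202 m²/day.
Peak time from v_R²t² + 2D_R t − x² = 0: t = (√(D_R² + v_R²x²) − D_R)/v_R².
√(D_R² + v_R²x²) = √(0.01202² + 0.08836² × 21.8²) = 1.926; v_R² = 0.007807.
t = (1.926 − 0.01202)/0.007807 = 245 days.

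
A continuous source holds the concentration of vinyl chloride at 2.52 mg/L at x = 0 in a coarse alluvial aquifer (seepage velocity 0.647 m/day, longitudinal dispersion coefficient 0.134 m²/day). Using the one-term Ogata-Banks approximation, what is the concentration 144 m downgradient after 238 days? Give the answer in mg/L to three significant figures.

For a continuous step input, C/C₀ ≈ ½·erfc((x−vt)/(2√(Dt))).
vt = 0.647 × 238 = 153.986 m and 2√(Dt) = 2√(0.134 × 238) = 11.29 m.
Argument (x−vt)/(2√(Dt)) = (144 − 153.986)/11.29 = -0.8845; ½·erfc(-0.8845) = 0.8945.
C = 2.52 × 0.8945 = 2.25 mg/L.

2.25 mg/L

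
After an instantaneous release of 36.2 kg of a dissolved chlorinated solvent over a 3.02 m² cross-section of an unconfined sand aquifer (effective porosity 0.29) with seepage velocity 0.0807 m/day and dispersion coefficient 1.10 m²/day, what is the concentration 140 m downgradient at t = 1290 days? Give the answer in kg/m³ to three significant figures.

For an instantaneous plane source, C(x,t) = M/(n_e·A·√(4πDt)) · exp(−(x−vt)²/(4Dt)), with n_e·A the pore (flow) area.
Plume center vt = 0.0807 × 1290 = 104.103 m, so the well at 140 m is 35.897 m downgradient of the peak.
√(4πDt) = 133.5 m, giving peak height M/(n_e·A·√(4πDt)) = 36.2/(0.29 × 3.02 × 133.5) = 0.3096 kg/m³.
(x−vt)²/(4Dt) = (35.897)²/(4 × 1.10 × 1290) = 0.2270; exp(−0.2270) = 0.7969.
C = 0.3096 × 0.7969 = 0.247 kg/m³.

0.247 kg/m³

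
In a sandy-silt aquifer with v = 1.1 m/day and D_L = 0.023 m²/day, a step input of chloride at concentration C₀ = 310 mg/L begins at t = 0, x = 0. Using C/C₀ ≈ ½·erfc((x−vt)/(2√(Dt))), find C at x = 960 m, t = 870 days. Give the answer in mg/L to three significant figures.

For a continuous step input, C/C₀ ≈ ½·erfc((x−vt)/(2√(Dt))).
vt = 1.1 × 870 = 957 m and 2√(Dt) = 2√(0.023 × 870) = 8.947 m.
Argument (x−vt)/(2√(Dt)) = (960 − 957)/8.947 = 0.3353; ½·erfc(0.3353) = 0.3177.
C = 310 × 0.3177 = 98.5 mg/L.

98.5 mg/L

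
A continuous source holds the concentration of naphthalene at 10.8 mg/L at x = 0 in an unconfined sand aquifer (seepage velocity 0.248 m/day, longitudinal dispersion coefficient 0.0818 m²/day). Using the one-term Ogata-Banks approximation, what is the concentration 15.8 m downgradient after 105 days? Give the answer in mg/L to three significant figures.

10.7 mg/L

For a continuous step input, C/C₀ ≈ ½·erfc((x−vt)/(2√(Dt))).
vt = 0.248 × 105 = 26.04 m and 2√(Dt) = 2√(0.0818 × 105) = 5.861 m.
Argument (x−vt)/(2√(Dt)) = (15.8 − 26.04)/5.861 = -1.747; ½·erfc(-1.747) = 0.9933.
C = 10.8 × 0.9933 = 10.7 mg/L.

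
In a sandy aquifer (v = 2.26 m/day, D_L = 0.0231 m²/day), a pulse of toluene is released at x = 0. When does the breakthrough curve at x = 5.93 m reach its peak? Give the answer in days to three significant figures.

2.62 days

For the 1D instantaneous-source solution, setting ∂C/∂t = 0 at fixed x gives v²t² + 2Dt − x² = 0, so t = (√(D² + v²x²) − D)/v².
√(D² + v²x²) = √(0.0231² + 2.26² × 5.93²) = 13.40; v² = 5.1076.
t = (13.40 − 0.0231)/5.1076 = 2.62 days (vs. the pure-advection estimate x/v = 2.62 d).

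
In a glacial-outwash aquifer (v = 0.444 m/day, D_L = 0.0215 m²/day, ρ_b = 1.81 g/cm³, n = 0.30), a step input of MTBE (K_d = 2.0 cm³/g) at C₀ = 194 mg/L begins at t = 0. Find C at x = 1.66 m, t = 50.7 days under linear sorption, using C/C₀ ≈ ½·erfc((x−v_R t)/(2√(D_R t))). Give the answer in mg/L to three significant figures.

Retardation factor R = 1 + ρ_b·K_d/n = 1 + 1.81 × 2.0/0.30 = 13.07.
Sorption retards both mechanisms: v_R = v/R = 0.03397 m/day, D_R = D/R = 0.001645 m²/day.
v_R·t = 0.03397 × 50.7 = 1.722279 m; 2√(D_R t) = 0.5776 m; argument = (1.66 − 1.722279)/0.5776 = -0.1078.
C = C₀ × ½·erfc(-0.1078) = 194 × 0.5606 = 109 mg/L.

109 mg/L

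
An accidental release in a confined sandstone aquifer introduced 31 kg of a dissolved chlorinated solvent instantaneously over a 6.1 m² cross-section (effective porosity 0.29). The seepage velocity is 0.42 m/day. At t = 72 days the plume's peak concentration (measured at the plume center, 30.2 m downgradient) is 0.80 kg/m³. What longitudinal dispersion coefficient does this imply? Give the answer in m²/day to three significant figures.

0.530 m²/day

At the plume center C_max = M/(n_e·A·√(4πDt)), so D = M²/(4πt·(n_e·A·C_max)²).
n_e·A·C_max = 0.29 × 6.1 × 0.80 = 1.415 kg/m.
D = 31²/(4π × 72 × 1.415²) = 0.530 m²/day.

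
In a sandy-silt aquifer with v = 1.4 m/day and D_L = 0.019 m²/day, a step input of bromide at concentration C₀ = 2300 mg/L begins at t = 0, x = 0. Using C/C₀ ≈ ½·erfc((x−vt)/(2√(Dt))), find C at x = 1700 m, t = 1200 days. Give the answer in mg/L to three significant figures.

For a continuous step input, C/C₀ ≈ ½·erfc((x−vt)/(2√(Dt))).
vt = 1.4 × 1200 = 1680 m and 2√(Dt) = 2√(0.019 × 1200) = 9.550 m.
Argument (x−vt)/(2√(Dt)) = (1700 − 1680)/9.550 = 2.094; ½·erfc(2.094) = 0.001531.
C = 2300 × 0.001531 = 3.52 mg/L.

3.52 mg/L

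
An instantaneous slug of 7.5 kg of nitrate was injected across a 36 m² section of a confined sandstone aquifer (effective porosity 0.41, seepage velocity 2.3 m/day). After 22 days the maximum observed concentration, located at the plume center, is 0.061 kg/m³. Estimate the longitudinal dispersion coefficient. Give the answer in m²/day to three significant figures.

At the plume center C_max = M/(n_e·A·√(4πDt)), so D = M²/(4πt·(n_e·A·C_max)²).
n_e·A·C_max = 0.41 × 36 × 0.061 = 0.9004 kg/m.
D = 7.5²/(4π × 22 × 0.9004²) = 0.251 m²/day.

0.251 m²/day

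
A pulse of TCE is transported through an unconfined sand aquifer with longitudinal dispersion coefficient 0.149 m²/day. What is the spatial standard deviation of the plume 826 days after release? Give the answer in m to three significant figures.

Dispersive spreading gives a Gaussian with σ² = 2Dt; advection only shifts the center.
σ = √(2 × 0.149 × 826) = 15.7 m.

15.7 m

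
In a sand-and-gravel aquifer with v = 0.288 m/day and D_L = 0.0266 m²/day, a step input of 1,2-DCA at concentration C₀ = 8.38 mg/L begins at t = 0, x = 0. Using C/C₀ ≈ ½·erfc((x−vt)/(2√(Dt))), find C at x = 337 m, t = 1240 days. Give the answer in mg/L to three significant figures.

8.32 mg/L

For a continuous step input, C/C₀ ≈ ½·erfc((x−vt)/(2√(Dt))).
vt = 0.288 × 1240 = 357.12 m and 2√(Dt) = 2√(0.0266 × 1240) = 11.49 m.
Argument (x−vt)/(2√(Dt)) = (337 − 357.12)/11.49 = -1.751; ½·erfc(-1.751) = 0.9934.
C = 8.38 × 0.9934 = 8.32 mg/L.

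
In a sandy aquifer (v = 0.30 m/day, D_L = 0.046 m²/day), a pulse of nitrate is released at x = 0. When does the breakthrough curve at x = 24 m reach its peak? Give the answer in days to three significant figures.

For the 1D instantaneous-source solution, setting ∂C/∂t = 0 at fixed x gives v²t² + 2Dt − x² = 0, so t = (√(D² + v²x²) − D)/v².
√(D² + v²x²) = √(0.046² + 0.30² × 24²) = 7.200; v² = 0.09.
t = (7.200 − 0.046)/0.09 = 79.5 days (vs. the pure-advection estimate x/v = 80.0 d).

79.5 days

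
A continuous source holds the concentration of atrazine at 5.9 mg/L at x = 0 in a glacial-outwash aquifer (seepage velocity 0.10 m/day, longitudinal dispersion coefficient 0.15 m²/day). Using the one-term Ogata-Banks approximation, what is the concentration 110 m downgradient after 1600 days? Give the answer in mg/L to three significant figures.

For a continuous step input, C/C₀ ≈ ½·erfc((x−vt)/(2√(Dt))).
vt = 0.10 × 1600 = 160 m and 2√(Dt) = 2√(0.15 × 1600) = 30.98 m.
Argument (x−vt)/(2√(Dt)) = (110 − 160)/30.98 = -1.614; ½·erfc(-1.614) = 0.9888.
C = 5.9 × 0.9888 = 5.83 mg/L.

5.83 mg/L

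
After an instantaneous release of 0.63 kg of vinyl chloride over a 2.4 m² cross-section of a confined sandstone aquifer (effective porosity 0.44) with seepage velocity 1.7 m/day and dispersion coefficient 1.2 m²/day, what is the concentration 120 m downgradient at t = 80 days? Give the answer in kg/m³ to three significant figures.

For an instantaneous plane source, C(x,t) = M/(n_e·A·√(4πDt)) · exp(−(x−vt)²/(4Dt)), with n_e·A the pore (flow) area.
Plume center vt = 1.7 × 80 = 136 m, so the well at 120 m is 16 m upgradient of the peak.
√(4πDt) = 34.73 m, giving peak height M/(n_e·A·√(4πDt)) = 0.63/(0.44 × 2.4 × 34.73) = 0.01718 kg/m³.
(x−vt)²/(4Dt) = (-16)²/(4 × 1.2 × 80) = 0.6667; exp(−0.6667) = 0.5134.
C = 0.01718 × 0.5134 = 0.00882 kg/m³.

0.00882 kg/m³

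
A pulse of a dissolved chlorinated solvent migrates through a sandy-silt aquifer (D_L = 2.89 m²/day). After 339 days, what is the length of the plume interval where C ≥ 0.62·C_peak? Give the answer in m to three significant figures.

86.6 m

The plume is Gaussian with σ = √(2Dt) = √(2 × 2.89 × 339) = 44.27 m.
C/C_peak = exp(−Δx²/(2σ²)) = 0.62 ⇒ Δx = σ·√(−2 ln 0.62) = 44.27 × 0.9778 = 43.29 m.
Width = 2Δx = 86.6 m.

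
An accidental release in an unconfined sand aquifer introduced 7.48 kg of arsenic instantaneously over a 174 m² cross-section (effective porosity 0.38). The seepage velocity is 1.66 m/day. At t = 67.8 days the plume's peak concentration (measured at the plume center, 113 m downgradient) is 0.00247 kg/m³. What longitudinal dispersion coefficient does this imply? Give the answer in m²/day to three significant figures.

At the plume center C_max = M/(n_e·A·√(4πDt)), so D = M²/(4πt·(n_e·A·C_max)²).
n_e·A·C_max = 0.38 × 174 × 0.00247 = 0.1633 kg/m.
D = 7.48²/(4π × 67.8 × 0.1633²) = 2.46 m²/day.

2.46 m²/day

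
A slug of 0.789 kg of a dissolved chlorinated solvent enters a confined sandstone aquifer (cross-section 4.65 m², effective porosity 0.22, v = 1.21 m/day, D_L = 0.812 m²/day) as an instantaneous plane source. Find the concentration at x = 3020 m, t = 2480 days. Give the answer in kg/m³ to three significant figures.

0.00463 kg/m³

For an instantaneous plane source, C(x,t) = M/(n_e·A·√(4πDt)) · exp(−(x−vt)²/(4Dt)), with n_e·A the pore (flow) area.
Plume center vt = 1.21 × 2480 = 3000.8 m, so the well at 3020 m is 19.2 m downgradient of the peak.
√(4πDt) = 159.1 m, giving peak height M/(n_e·A·√(4πDt)) = 0.789/(0.22 × 4.65 × 159.1) = 0.004848 kg/m³.
(x−vt)²/(4Dt) = (19.2)²/(4 × 0.812 × 2480) = 0.04577; exp(−0.04577) = 0.9553.
C = 0.004848 × 0.9553 = 0.00463 kg/m³.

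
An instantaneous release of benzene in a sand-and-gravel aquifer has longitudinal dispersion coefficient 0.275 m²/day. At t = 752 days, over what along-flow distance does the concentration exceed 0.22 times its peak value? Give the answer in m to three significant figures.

70.8 m

The plume is Gaussian with σ = √(2Dt) = √(2 × 0.275 × 752) = 20.34 m.
C/C_peak = exp(−Δx²/(2σ²)) = 0.22 ⇒ Δx = σ·√(−2 ln 0.22) = 20.34 × 1.740 = 35.39 m.
Width = 2Δx = 70.8 m.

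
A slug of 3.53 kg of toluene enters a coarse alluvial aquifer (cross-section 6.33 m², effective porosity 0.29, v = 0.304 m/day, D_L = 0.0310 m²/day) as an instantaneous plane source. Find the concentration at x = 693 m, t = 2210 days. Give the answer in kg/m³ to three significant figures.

For an instantaneous plane source, C(x,t) = M/(n_e·A·√(4πDt)) · exp(−(x−vt)²/(4Dt)), with n_e·A the pore (flow) area.
Plume center vt = 0.304 × 2210 = 671.84 m, so the well at 693 m is 21.16 m downgradient of the peak.
√(4πDt) = 29.34 m, giving peak height M/(n_e·A·√(4πDt)) = 3.53/(0.29 × 6.33 × 29.34) = 0.06554 kg/m³.
(x−vt)²/(4Dt) = (21.16)²/(4 × 0.0310 × 2210) = 1.634; exp(−1.634) = 0.1951.
C = 0.06554 × 0.1951 = 0.0128 kg/m³.

0.0128 kg/m³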